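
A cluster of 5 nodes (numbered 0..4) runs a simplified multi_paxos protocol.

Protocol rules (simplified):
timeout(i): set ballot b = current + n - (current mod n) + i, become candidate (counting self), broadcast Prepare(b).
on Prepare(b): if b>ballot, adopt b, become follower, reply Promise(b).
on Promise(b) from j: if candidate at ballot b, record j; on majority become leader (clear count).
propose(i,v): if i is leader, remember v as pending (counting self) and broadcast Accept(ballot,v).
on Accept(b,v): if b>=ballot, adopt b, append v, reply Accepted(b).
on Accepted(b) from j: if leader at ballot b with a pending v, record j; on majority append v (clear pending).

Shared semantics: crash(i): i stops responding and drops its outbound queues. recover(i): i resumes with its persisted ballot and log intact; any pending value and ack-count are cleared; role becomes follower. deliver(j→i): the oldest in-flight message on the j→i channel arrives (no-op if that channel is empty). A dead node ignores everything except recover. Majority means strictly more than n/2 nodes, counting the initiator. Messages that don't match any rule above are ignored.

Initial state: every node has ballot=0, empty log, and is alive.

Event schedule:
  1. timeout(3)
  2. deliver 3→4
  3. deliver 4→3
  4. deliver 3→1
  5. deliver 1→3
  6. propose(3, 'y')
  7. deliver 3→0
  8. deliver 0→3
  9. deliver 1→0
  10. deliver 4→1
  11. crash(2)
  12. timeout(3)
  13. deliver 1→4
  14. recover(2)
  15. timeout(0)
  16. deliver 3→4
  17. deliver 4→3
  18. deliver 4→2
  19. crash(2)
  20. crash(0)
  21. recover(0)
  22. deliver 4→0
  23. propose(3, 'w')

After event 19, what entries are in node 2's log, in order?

empty

1. timeout(3):  <3:cand b8 ->
2. deliver 3→4:  <4:foll b8 ->
3. deliver 4→3:  nop
4. deliver 3→1:  <1:foll b8 ->
5. deliver 1→3:  <3:lead b8 ->
6. propose(3,'y'):  nop
7. deliver 3→0:  <0:foll b8 ->
8. deliver 0→3:  nop
9. deliver 1→0:  nop
10. deliver 4→1:  nop
11. crash(2):  <2:✗foll b0 ->
12. timeout(3):  <3:cand b13 ->
13. deliver 1→4:  nop
14. recover(2):  <2:foll b0 ->
15. timeout(0):  <0:cand b10 ->
16. deliver 3→4:  <4:foll b8 y>
17. deliver 4→3:  nop
18. deliver 4→2:  nop
19. crash(2):  <2:✗foll b0 ->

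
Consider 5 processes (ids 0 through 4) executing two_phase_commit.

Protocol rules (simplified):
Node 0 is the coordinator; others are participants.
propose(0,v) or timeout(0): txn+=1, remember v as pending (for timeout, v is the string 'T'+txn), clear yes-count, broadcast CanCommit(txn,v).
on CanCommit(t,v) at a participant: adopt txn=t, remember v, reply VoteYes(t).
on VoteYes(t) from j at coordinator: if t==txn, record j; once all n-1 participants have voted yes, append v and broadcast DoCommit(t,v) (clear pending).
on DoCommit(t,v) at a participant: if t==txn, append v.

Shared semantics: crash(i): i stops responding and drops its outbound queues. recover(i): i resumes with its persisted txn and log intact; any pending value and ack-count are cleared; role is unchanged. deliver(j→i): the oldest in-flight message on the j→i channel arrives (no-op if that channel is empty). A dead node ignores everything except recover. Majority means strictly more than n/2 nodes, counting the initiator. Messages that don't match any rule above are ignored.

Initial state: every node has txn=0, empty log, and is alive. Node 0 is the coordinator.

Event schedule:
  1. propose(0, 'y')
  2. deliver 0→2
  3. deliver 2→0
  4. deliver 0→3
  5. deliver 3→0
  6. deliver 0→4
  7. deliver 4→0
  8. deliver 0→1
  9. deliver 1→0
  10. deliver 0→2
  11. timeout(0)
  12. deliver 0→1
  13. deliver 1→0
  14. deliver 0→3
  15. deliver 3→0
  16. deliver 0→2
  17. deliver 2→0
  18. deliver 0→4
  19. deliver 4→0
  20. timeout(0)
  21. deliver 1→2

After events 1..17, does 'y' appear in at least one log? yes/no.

after 1 — propose(0,'y'): n0:coor/t1/[-]
after 2 — deliver 0→2: n2:part/t1/[-]
after 3 — deliver 2→0: ·
after 4 — deliver 0→3: n3:part/t1/[-]
after 5 — deliver 3→0: ·
after 6 — deliver 0→4: n4:part/t1/[-]
after 7 — deliver 4→0: ·
after 8 — deliver 0→1: n1:part/t1/[-]
after 9 — deliver 1→0: n0:coor/t1/[y]
after 10 — deliver 0→2: n2:part/t1/[y]
after 11 — timeout(0): n0:coor/t2/[y]
after 12 — deliver 0→1: n1:part/t1/[y]
after 13 — deliver 1→0: ·
after 14 — deliver 0→3: n3:part/t1/[y]
after 15 — deliver 3→0: ·
after 16 — deliver 0→2: n2:part/t2/[y]
after 17 — deliver 2→0: ·

yes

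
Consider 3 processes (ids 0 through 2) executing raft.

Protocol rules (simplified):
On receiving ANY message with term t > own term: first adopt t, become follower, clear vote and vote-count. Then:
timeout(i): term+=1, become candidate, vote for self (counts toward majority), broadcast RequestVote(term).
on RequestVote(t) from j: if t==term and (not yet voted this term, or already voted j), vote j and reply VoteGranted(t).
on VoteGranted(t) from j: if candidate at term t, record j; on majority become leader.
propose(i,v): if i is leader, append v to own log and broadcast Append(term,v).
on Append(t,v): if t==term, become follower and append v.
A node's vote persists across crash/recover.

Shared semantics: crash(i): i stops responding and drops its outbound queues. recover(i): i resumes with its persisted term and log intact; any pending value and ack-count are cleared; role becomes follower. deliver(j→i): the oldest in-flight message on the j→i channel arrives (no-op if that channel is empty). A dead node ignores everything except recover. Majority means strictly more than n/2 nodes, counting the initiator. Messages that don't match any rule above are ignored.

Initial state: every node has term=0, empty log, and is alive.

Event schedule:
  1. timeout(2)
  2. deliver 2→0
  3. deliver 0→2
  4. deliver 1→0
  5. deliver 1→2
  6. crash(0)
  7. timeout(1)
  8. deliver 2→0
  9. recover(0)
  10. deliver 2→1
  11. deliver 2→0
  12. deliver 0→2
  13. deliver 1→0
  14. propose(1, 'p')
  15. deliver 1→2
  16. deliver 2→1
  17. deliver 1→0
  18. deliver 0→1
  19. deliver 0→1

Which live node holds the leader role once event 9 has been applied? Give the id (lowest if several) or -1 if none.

step 1 timeout(2): 2={cand,t=1,log=-}
step 2 deliver 2→0: 0={foll,t=1,log=-}
step 3 deliver 0→2: 2={lead,t=1,log=-}
step 4 deliver 1→0: —
step 5 deliver 1→2: —
step 6 crash(0): 0={✗foll,t=1,log=-}
step 7 timeout(1): 1={cand,t=1,log=-}
step 8 deliver 2→0: —
step 9 recover(0): 0={foll,t=1,log=-}

2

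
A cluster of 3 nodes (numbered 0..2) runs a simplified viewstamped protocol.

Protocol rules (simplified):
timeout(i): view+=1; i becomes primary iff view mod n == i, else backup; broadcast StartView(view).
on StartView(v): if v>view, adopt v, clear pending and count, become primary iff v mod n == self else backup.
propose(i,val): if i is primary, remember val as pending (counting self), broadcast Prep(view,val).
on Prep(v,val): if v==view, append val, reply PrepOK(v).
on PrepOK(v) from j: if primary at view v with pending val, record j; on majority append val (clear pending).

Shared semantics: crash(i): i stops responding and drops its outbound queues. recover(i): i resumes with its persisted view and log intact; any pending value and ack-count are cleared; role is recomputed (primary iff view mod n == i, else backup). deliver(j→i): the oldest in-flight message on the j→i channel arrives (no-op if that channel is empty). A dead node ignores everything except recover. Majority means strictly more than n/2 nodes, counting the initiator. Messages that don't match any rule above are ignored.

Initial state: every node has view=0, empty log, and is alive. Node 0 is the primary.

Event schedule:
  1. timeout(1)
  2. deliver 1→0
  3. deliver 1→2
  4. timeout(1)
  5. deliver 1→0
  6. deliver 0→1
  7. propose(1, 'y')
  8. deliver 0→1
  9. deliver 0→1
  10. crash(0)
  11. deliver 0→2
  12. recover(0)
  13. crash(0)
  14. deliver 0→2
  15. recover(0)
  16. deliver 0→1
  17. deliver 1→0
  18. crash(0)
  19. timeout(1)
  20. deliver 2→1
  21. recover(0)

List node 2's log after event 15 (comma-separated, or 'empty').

1. timeout(1):  <1:prim v1 ->
2. deliver 1→0:  <0:back v1 ->
3. deliver 1→2:  <2:back v1 ->
4. timeout(1):  <1:back v2 ->
5. deliver 1→0:  <0:back v2 ->
6. deliver 0→1:  nop
7. propose(1,'y'):  nop
8. deliver 0→1:  nop
9. deliver 0→1:  nop
10. crash(0):  <0:✗back v2 ->
11. deliver 0→2:  nop
12. recover(0):  <0:back v2 ->
13. crash(0):  <0:✗back v2 ->
14. deliver 0→2:  nop
15. recover(0):  <0:back v2 ->

empty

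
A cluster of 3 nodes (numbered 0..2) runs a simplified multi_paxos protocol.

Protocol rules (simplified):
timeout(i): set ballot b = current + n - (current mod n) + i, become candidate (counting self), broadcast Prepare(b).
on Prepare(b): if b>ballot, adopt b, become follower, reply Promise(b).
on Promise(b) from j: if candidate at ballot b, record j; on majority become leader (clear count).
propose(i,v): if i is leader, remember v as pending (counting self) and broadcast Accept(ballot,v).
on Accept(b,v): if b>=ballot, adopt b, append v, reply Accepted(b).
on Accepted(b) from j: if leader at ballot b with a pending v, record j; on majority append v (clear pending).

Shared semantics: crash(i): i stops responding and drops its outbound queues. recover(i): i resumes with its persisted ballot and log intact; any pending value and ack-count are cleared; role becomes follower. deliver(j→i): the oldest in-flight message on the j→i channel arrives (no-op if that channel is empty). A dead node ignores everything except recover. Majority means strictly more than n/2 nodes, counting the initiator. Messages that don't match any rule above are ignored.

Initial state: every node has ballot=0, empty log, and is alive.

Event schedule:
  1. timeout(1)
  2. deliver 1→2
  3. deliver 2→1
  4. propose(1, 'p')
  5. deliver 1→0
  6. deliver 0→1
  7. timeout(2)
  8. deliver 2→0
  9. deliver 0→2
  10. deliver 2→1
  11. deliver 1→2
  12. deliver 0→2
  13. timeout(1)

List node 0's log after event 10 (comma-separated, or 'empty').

empty

after 1 — timeout(1): n1:cand/b4/[-]
after 2 — deliver 1→2: n2:foll/b4/[-]
after 3 — deliver 2→1: n1:lead/b4/[-]
after 4 — propose(1,'p'): ·
after 5 — deliver 1→0: n0:foll/b4/[-]
after 6 — deliver 0→1: ·
after 7 — timeout(2): n2:cand/b8/[-]
after 8 — deliver 2→0: n0:foll/b8/[-]
after 9 — deliver 0→2: n2:lead/b8/[-]
after 10 — deliver 2→1: n1:foll/b8/[-]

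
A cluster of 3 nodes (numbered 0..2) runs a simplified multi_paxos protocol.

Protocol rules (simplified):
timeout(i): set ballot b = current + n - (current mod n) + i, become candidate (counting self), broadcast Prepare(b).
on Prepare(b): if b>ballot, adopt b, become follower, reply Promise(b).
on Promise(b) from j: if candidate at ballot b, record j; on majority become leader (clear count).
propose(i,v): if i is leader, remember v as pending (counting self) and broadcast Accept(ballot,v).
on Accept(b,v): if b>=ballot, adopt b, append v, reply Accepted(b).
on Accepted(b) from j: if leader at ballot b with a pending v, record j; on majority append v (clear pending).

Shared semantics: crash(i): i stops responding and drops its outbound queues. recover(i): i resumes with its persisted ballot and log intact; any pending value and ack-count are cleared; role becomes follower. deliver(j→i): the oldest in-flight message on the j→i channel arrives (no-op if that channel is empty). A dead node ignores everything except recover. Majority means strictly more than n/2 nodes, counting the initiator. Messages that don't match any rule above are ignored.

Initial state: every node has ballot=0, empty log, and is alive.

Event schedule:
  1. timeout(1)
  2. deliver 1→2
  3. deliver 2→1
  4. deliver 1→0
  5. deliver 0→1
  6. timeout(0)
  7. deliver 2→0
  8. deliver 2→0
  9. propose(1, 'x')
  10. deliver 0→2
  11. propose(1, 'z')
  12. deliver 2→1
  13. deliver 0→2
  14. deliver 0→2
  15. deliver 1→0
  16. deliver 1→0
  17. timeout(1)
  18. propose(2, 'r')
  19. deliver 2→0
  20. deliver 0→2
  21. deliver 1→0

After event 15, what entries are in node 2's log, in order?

empty

step 1 timeout(1): 1={cand,b=4,log=-}
step 2 deliver 1→2: 2={foll,b=4,log=-}
step 3 deliver 2→1: 1={lead,b=4,log=-}
step 4 deliver 1→0: 0={foll,b=4,log=-}
step 5 deliver 0→1: —
step 6 timeout(0): 0={cand,b=6,log=-}
step 7 deliver 2→0: —
step 8 deliver 2→0: —
step 9 propose(1,'x'): —
step 10 deliver 0→2: 2={foll,b=6,log=-}
step 11 propose(1,'z'): —
step 12 deliver 2→1: —
step 13 deliver 0→2: —
step 14 deliver 0→2: —
step 15 deliver 1→0: —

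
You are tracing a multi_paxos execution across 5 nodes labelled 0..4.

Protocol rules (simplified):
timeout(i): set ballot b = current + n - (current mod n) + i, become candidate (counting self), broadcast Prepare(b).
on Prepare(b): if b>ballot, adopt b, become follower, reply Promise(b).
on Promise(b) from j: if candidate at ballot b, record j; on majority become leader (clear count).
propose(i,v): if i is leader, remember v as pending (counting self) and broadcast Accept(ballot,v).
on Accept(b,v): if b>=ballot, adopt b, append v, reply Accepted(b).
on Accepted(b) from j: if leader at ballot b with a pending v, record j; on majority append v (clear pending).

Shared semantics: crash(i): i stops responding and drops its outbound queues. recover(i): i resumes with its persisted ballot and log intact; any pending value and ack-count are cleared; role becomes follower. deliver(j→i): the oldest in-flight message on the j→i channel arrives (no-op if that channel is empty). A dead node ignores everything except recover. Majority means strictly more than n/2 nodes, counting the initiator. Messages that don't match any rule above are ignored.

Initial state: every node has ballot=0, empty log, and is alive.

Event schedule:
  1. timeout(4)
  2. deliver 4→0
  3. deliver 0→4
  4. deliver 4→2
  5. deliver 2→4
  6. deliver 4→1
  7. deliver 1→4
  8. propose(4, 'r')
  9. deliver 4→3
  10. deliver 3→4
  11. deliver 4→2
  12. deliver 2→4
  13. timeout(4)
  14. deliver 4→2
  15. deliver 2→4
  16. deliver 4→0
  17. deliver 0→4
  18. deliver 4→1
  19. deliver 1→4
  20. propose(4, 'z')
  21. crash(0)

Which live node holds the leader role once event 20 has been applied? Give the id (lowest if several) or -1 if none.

-1

e1 timeout(4): 4[cand,b=9,-]
e2 deliver 4→0: 0[foll,b=9,-]
e3 deliver 0→4: ·
e4 deliver 4→2: 2[foll,b=9,-]
e5 deliver 2→4: 4[lead,b=9,-]
e6 deliver 4→1: 1[foll,b=9,-]
e7 deliver 1→4: ·
e8 propose(4,'r'): ·
e9 deliver 4→3: 3[foll,b=9,-]
e10 deliver 3→4: ·
e11 deliver 4→2: 2[foll,b=9,r]
e12 deliver 2→4: ·
e13 timeout(4): 4[cand,b=14,-]
e14 deliver 4→2: 2[foll,b=14,r]
e15 deliver 2→4: ·
e16 deliver 4→0: 0[foll,b=9,r]
e17 deliver 0→4: ·
e18 deliver 4→1: 1[foll,b=9,r]
e19 deliver 1→4: ·
e20 propose(4,'z'): ·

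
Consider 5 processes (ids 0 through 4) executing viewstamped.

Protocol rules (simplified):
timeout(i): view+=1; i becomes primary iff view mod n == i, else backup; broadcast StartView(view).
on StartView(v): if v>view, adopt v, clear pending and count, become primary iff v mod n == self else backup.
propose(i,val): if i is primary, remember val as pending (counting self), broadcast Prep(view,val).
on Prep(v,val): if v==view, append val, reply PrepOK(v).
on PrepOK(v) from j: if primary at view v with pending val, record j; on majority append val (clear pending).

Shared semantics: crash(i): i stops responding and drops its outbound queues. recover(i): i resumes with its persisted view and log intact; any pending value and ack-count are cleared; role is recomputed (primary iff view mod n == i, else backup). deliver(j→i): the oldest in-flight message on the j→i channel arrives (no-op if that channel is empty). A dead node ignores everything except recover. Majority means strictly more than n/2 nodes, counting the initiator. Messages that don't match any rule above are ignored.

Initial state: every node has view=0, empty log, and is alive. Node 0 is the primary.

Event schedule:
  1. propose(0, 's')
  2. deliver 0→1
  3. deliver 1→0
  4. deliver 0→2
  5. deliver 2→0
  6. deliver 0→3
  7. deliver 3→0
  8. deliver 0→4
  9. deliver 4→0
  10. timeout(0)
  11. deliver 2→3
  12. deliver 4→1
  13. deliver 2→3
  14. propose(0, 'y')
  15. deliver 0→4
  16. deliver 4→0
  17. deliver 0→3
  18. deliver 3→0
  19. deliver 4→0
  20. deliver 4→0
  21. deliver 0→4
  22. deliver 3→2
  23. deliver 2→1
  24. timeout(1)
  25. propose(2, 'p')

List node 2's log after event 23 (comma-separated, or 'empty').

e1 propose(0,'s'): ·
e2 deliver 0→1: 1[back,v=0,s]
e3 deliver 1→0: ·
e4 deliver 0→2: 2[back,v=0,s]
e5 deliver 2→0: 0[prim,v=0,s]
e6 deliver 0→3: 3[back,v=0,s]
e7 deliver 3→0: ·
e8 deliver 0→4: 4[back,v=0,s]
e9 deliver 4→0: ·
e10 timeout(0): 0[back,v=1,s]
e11 deliver 2→3: ·
e12 deliver 4→1: ·
e13 deliver 2→3: ·
e14 propose(0,'y'): ·
e15 deliver 0→4: 4[back,v=1,s]
e16 deliver 4→0: ·
e17 deliver 0→3: 3[back,v=1,s]
e18 deliver 3→0: ·
e19 deliver 4→0: ·
e20 deliver 4→0: ·
e21 deliver 0→4: ·
e22 deliver 3→2: ·
e23 deliver 2→1: ·

s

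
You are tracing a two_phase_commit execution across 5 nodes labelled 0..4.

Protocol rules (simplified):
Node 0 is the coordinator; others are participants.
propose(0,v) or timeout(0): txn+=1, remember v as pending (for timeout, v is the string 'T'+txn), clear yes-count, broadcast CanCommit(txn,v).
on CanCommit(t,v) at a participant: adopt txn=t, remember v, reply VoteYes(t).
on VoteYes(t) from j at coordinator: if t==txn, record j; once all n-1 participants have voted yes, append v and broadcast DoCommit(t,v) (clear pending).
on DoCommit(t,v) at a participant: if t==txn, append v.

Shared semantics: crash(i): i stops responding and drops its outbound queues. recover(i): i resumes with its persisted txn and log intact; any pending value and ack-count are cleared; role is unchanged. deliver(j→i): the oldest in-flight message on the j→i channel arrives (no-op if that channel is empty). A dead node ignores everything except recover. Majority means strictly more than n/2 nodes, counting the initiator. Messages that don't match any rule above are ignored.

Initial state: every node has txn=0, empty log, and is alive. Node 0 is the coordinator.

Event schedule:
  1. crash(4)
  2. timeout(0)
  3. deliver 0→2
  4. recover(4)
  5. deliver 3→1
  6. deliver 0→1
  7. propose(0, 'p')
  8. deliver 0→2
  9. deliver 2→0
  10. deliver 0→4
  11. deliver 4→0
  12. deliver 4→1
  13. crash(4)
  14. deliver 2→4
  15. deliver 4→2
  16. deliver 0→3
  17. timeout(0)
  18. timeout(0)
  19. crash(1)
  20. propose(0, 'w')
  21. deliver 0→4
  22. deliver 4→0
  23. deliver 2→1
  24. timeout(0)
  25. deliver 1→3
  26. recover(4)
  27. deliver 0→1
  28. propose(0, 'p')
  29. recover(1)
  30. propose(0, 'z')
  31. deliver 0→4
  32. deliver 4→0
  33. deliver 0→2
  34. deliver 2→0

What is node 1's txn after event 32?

1

after 1 — crash(4): n4:✗part/t0/[-]
after 2 — timeout(0): n0:coor/t1/[-]
after 3 — deliver 0→2: n2:part/t1/[-]
after 4 — recover(4): n4:part/t0/[-]
after 5 — deliver 3→1: ·
after 6 — deliver 0→1: n1:part/t1/[-]
after 7 — propose(0,'p'): n0:coor/t2/[-]
after 8 — deliver 0→2: n2:part/t2/[-]
after 9 — deliver 2→0: ·
after 10 — deliver 0→4: n4:part/t1/[-]
after 11 — deliver 4→0: ·
after 12 — deliver 4→1: ·
after 13 — crash(4): n4:✗part/t1/[-]
after 14 — deliver 2→4: ·
after 15 — deliver 4→2: ·
after 16 — deliver 0→3: n3:part/t1/[-]
after 17 — timeout(0): n0:coor/t3/[-]
after 18 — timeout(0): n0:coor/t4/[-]
after 19 — crash(1): n1:✗part/t1/[-]
after 20 — propose(0,'w'): n0:coor/t5/[-]
after 21 — deliver 0→4: ·
after 22 — deliver 4→0: ·
after 23 — deliver 2→1: ·
after 24 — timeout(0): n0:coor/t6/[-]
after 25 — deliver 1→3: ·
after 26 — recover(4): n4:part/t1/[-]
after 27 — deliver 0→1: ·
after 28 — propose(0,'p'): n0:coor/t7/[-]
after 29 — recover(1): n1:part/t1/[-]
after 30 — propose(0,'z'): n0:coor/t8/[-]
after 31 — deliver 0→4: n4:part/t2/[-]
after 32 — deliver 4→0: ·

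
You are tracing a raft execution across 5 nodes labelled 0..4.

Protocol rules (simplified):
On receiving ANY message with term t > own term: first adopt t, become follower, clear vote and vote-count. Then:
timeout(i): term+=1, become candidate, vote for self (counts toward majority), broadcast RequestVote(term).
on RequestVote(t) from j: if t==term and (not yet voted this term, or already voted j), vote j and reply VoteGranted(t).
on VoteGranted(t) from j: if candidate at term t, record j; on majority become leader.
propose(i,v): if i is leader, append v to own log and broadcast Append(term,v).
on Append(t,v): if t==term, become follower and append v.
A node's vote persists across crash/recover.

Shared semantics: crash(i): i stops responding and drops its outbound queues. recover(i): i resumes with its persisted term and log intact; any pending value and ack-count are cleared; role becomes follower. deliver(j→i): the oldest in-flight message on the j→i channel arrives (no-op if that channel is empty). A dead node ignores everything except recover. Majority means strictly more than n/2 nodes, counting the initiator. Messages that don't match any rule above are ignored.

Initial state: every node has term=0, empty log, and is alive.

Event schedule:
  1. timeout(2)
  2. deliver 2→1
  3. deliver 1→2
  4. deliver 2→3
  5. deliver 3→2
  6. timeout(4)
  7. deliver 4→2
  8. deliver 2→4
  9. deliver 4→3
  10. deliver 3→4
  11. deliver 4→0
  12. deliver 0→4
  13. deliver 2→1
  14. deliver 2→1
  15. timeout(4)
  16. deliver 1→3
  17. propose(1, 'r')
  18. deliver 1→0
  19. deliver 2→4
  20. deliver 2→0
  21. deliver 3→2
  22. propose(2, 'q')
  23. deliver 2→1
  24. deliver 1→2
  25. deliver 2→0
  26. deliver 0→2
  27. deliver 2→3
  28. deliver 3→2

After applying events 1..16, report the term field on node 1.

1

[1] timeout(2) → N2(cand t1 [-])
[2] deliver 2→1 → N1(foll t1 [-])
[3] deliver 1→2 → ∅
[4] deliver 2→3 → N3(foll t1 [-])
[5] deliver 3→2 → N2(lead t1 [-])
[6] timeout(4) → N4(cand t1 [-])
[7] deliver 4→2 → ∅
[8] deliver 2→4 → ∅
[9] deliver 4→3 → ∅
[10] deliver 3→4 → ∅
[11] deliver 4→0 → N0(foll t1 [-])
[12] deliver 0→4 → ∅
[13] deliver 2→1 → ∅
[14] deliver 2→1 → ∅
[15] timeout(4) → N4(cand t2 [-])
[16] deliver 1→3 → ∅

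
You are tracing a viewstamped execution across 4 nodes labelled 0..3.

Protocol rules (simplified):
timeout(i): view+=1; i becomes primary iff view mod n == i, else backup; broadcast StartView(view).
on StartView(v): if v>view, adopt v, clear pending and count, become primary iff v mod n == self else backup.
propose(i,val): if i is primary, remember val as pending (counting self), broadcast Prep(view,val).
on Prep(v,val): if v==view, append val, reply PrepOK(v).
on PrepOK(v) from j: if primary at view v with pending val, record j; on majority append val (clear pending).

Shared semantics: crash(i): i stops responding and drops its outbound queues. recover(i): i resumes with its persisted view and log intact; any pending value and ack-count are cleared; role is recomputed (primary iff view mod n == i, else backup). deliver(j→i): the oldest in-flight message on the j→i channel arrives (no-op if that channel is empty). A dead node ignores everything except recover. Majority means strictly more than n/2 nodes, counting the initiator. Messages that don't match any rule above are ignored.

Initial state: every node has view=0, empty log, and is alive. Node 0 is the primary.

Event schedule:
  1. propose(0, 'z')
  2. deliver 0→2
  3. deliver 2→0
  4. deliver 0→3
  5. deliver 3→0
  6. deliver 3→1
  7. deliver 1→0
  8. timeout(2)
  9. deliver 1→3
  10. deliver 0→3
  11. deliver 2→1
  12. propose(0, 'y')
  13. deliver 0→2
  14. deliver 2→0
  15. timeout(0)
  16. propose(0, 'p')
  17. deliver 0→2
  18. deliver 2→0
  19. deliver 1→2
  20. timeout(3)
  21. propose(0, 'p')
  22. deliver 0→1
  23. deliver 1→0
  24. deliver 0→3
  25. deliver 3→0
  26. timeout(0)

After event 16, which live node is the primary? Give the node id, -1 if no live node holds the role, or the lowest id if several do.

step 1 propose(0,'z'): —
step 2 deliver 0→2: 2={back,v=0,log=z}
step 3 deliver 2→0: —
step 4 deliver 0→3: 3={back,v=0,log=z}
step 5 deliver 3→0: 0={prim,v=0,log=z}
step 6 deliver 3→1: —
step 7 deliver 1→0: —
step 8 timeout(2): 2={back,v=1,log=z}
step 9 deliver 1→3: —
step 10 deliver 0→3: —
step 11 deliver 2→1: 1={prim,v=1,log=-}
step 12 propose(0,'y'): —
step 13 deliver 0→2: —
step 14 deliver 2→0: 0={back,v=1,log=z}
step 15 timeout(0): 0={back,v=2,log=z}
step 16 propose(0,'p'): —

1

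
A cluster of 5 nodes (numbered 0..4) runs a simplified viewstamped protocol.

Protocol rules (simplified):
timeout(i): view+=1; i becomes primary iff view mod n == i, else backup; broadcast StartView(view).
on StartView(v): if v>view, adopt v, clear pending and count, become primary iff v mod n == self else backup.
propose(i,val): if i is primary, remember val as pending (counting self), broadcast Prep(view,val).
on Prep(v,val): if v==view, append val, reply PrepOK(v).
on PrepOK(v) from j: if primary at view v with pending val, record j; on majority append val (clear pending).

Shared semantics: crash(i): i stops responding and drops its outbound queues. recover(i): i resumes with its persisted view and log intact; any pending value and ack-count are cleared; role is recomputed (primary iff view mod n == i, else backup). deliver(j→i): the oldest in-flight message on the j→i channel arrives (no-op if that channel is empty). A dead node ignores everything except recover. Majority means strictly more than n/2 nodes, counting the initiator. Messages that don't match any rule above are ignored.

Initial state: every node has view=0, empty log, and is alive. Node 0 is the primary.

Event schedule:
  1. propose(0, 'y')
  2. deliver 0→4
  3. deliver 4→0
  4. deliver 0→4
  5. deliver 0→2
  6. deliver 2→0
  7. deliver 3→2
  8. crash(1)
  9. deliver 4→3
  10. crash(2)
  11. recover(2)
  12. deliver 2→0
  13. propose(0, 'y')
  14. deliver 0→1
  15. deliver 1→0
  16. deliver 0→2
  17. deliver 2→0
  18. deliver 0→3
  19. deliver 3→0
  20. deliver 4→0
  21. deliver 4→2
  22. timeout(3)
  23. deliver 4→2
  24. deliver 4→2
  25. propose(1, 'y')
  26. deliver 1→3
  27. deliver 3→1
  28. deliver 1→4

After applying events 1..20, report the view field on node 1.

0

1. propose(0,'y'):  nop
2. deliver 0→4:  <4:back v0 y>
3. deliver 4→0:  nop
4. deliver 0→4:  nop
5. deliver 0→2:  <2:back v0 y>
6. deliver 2→0:  <0:prim v0 y>
7. deliver 3→2:  nop
8. crash(1):  <1:✗back v0 ->
9. deliver 4→3:  nop
10. crash(2):  <2:✗back v0 y>
11. recover(2):  <2:back v0 y>
12. deliver 2→0:  nop
13. propose(0,'y'):  nop
14. deliver 0→1:  nop
15. deliver 1→0:  nop
16. deliver 0→2:  <2:back v0 y,y>
17. deliver 2→0:  nop
18. deliver 0→3:  <3:back v0 y>
19. deliver 3→0:  <0:prim v0 y,y>
20. deliver 4→0:  nop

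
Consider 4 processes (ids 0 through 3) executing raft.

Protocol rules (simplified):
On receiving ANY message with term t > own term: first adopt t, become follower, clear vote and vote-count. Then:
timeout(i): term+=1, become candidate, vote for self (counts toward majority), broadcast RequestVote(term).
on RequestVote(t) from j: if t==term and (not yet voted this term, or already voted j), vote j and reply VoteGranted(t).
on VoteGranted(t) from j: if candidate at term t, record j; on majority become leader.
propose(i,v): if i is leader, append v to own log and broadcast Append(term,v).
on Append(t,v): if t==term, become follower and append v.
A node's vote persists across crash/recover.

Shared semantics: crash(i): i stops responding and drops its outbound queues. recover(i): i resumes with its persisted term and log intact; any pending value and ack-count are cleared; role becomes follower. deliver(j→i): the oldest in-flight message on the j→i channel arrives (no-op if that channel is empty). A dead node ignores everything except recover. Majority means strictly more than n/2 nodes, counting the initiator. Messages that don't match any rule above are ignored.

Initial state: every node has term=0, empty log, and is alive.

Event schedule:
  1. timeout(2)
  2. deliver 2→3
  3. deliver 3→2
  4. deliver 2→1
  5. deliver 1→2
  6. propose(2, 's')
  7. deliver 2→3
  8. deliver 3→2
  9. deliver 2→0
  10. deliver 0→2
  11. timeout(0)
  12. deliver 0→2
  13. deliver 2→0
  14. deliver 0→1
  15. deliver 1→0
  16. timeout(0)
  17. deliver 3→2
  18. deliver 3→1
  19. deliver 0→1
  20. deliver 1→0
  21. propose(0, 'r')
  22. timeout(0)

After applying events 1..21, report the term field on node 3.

after 1 — timeout(2): n2:cand/t1/[-]
after 2 — deliver 2→3: n3:foll/t1/[-]
after 3 — deliver 3→2: ·
after 4 — deliver 2→1: n1:foll/t1/[-]
after 5 — deliver 1→2: n2:lead/t1/[-]
after 6 — propose(2,'s'): n2:lead/t1/[s]
after 7 — deliver 2→3: n3:foll/t1/[s]
after 8 — deliver 3→2: ·
after 9 — deliver 2→0: n0:foll/t1/[-]
after 10 — deliver 0→2: ·
after 11 — timeout(0): n0:cand/t2/[-]
after 12 — deliver 0→2: n2:foll/t2/[s]
after 13 — deliver 2→0: ·
after 14 — deliver 0→1: n1:foll/t2/[-]
after 15 — deliver 1→0: ·
after 16 — timeout(0): n0:cand/t3/[-]
after 17 — deliver 3→2: ·
after 18 — deliver 3→1: ·
after 19 — deliver 0→1: n1:foll/t3/[-]
after 20 — deliver 1→0: ·
after 21 — propose(0,'r'): ·

1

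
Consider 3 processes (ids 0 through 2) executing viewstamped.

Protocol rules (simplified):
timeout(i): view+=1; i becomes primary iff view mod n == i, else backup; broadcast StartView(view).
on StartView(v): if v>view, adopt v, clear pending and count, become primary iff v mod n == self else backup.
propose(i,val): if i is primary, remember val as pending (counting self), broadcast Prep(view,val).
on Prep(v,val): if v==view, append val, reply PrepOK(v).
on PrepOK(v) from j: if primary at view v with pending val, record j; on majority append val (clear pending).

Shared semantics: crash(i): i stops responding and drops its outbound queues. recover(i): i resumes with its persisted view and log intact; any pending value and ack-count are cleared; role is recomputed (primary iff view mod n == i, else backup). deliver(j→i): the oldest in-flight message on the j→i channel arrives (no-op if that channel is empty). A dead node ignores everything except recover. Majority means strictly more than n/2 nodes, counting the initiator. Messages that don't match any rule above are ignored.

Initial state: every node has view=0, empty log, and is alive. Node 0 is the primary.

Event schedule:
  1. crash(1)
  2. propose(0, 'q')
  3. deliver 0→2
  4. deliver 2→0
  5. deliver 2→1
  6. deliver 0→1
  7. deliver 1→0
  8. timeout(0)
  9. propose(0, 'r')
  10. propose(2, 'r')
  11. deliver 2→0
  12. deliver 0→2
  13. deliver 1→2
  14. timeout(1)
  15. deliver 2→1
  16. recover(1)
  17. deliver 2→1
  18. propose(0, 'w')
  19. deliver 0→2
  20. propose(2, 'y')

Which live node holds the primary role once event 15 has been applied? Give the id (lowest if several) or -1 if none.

-1

step 1 crash(1): 1={✗back,v=0,log=-}
step 2 propose(0,'q'): —
step 3 deliver 0→2: 2={back,v=0,log=q}
step 4 deliver 2→0: 0={prim,v=0,log=q}
step 5 deliver 2→1: —
step 6 deliver 0→1: —
step 7 deliver 1→0: —
step 8 timeout(0): 0={back,v=1,log=q}
step 9 propose(0,'r'): —
step 10 propose(2,'r'): —
step 11 deliver 2→0: —
step 12 deliver 0→2: 2={back,v=1,log=q}
step 13 deliver 1→2: —
step 14 timeout(1): —
step 15 deliver 2→1: —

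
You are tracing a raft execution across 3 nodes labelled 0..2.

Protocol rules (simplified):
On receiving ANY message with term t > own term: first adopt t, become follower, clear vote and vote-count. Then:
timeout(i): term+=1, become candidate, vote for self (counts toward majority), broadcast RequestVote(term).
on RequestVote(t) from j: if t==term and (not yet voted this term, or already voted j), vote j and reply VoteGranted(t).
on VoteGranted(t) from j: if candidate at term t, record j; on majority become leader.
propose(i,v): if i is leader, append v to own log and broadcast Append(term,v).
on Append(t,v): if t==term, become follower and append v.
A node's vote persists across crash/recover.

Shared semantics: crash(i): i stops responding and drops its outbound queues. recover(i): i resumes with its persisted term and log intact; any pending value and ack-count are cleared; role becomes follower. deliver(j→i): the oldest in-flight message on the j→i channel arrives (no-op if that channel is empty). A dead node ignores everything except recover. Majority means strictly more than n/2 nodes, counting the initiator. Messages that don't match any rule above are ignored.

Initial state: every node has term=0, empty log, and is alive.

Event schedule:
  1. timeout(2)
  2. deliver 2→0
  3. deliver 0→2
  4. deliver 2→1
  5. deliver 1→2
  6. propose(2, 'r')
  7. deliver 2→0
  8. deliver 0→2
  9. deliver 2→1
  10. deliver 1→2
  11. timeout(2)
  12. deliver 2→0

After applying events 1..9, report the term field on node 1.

1

step 1 timeout(2): 2={cand,t=1,log=-}
step 2 deliver 2→0: 0={foll,t=1,log=-}
step 3 deliver 0→2: 2={lead,t=1,log=-}
step 4 deliver 2→1: 1={foll,t=1,log=-}
step 5 deliver 1→2: —
step 6 propose(2,'r'): 2={lead,t=1,log=r}
step 7 deliver 2→0: 0={foll,t=1,log=r}
step 8 deliver 0→2: —
step 9 deliver 2→1: 1={foll,t=1,log=r}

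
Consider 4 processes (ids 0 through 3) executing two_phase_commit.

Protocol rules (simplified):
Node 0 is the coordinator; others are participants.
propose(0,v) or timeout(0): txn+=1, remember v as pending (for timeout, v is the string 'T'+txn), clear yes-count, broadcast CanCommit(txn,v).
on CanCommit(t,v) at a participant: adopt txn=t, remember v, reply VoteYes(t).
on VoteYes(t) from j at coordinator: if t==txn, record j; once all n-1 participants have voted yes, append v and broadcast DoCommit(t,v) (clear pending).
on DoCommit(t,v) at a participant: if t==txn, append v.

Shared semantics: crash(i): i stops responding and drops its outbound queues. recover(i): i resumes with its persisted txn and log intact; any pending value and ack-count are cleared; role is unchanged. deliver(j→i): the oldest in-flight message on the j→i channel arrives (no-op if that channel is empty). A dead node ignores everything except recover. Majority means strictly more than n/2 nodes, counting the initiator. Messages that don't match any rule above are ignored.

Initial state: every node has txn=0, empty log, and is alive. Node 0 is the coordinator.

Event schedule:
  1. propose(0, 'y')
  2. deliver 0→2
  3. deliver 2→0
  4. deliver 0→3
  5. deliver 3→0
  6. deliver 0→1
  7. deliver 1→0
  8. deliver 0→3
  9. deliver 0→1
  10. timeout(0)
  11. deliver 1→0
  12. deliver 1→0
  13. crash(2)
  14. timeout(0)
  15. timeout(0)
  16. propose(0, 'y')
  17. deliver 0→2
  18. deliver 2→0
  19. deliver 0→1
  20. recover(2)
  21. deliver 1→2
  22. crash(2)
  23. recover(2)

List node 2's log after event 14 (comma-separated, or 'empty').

empty

e1 propose(0,'y'): 0[coor,t=1,-]
e2 deliver 0→2: 2[part,t=1,-]
e3 deliver 2→0: ·
e4 deliver 0→3: 3[part,t=1,-]
e5 deliver 3→0: ·
e6 deliver 0→1: 1[part,t=1,-]
e7 deliver 1→0: 0[coor,t=1,y]
e8 deliver 0→3: 3[part,t=1,y]
e9 deliver 0→1: 1[part,t=1,y]
e10 timeout(0): 0[coor,t=2,y]
e11 deliver 1→0: ·
e12 deliver 1→0: ·
e13 crash(2): 2[✗part,t=1,-]
e14 timeout(0): 0[coor,t=3,y]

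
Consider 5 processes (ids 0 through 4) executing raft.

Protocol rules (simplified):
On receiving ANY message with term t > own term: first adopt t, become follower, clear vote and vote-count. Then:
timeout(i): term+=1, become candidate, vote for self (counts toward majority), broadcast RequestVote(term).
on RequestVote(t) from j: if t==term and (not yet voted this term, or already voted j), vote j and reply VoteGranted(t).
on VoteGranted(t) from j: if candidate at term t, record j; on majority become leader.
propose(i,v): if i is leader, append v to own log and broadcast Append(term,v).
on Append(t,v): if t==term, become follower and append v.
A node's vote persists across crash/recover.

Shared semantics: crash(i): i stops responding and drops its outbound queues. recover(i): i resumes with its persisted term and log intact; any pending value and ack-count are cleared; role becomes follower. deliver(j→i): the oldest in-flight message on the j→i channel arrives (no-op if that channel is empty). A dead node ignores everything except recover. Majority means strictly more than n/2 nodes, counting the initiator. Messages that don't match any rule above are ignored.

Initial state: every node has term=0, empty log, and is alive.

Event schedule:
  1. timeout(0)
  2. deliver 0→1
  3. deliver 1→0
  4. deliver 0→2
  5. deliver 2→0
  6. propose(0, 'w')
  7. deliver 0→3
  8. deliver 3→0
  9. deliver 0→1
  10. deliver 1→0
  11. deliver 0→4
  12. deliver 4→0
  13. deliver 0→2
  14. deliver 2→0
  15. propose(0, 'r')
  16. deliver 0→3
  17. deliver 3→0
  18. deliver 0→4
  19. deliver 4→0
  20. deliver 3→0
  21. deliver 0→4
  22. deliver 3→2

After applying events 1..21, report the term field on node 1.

[1] timeout(0) → N0(cand t1 [-])
[2] deliver 0→1 → N1(foll t1 [-])
[3] deliver 1→0 → ∅
[4] deliver 0→2 → N2(foll t1 [-])
[5] deliver 2→0 → N0(lead t1 [-])
[6] propose(0,'w') → N0(lead t1 [w])
[7] deliver 0→3 → N3(foll t1 [-])
[8] deliver 3→0 → ∅
[9] deliver 0→1 → N1(foll t1 [w])
[10] deliver 1→0 → ∅
[11] deliver 0→4 → N4(foll t1 [-])
[12] deliver 4→0 → ∅
[13] deliver 0→2 → N2(foll t1 [w])
[14] deliver 2→0 → ∅
[15] propose(0,'r') → N0(lead t1 [w,r])
[16] deliver 0→3 → N3(foll t1 [w])
[17] deliver 3→0 → ∅
[18] deliver 0→4 → N4(foll t1 [w])
[19] deliver 4→0 → ∅
[20] deliver 3→0 → ∅
[21] deliver 0→4 → N4(foll t1 [w,r])

1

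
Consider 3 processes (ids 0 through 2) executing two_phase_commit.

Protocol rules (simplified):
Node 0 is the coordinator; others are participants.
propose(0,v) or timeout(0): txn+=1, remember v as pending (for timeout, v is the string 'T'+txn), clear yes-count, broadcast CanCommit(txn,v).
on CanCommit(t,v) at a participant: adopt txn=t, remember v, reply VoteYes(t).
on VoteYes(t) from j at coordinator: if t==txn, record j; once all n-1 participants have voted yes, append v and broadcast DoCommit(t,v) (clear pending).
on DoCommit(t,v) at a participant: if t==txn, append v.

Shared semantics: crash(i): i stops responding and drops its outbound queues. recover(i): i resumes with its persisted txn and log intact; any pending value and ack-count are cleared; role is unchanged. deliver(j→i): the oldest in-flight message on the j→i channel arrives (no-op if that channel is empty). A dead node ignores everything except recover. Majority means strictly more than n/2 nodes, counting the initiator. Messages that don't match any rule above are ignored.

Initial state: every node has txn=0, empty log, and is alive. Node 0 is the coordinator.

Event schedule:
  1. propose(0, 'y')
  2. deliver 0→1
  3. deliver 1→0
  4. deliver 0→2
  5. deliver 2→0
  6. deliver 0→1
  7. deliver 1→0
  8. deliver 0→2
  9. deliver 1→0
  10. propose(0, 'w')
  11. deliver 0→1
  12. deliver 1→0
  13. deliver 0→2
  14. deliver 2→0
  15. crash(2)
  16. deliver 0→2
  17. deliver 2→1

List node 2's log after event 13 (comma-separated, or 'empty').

[1] propose(0,'y') → N0(coor t1 [-])
[2] deliver 0→1 → N1(part t1 [-])
[3] deliver 1→0 → ∅
[4] deliver 0→2 → N2(part t1 [-])
[5] deliver 2→0 → N0(coor t1 [y])
[6] deliver 0→1 → N1(part t1 [y])
[7] deliver 1→0 → ∅
[8] deliver 0→2 → N2(part t1 [y])
[9] deliver 1→0 → ∅
[10] propose(0,'w') → N0(coor t2 [y])
[11] deliver 0→1 → N1(part t2 [y])
[12] deliver 1→0 → ∅
[13] deliver 0→2 → N2(part t2 [y])

y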